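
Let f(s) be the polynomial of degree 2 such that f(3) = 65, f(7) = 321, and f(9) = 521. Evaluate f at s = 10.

639

Using the Lagrange interpolation formula with nodes 3, 7, 9:
  L_0(s) = (s - 7)(s - 9) / 24
  L_1(s) = (s - 3)(s - 9) / -8
  L_2(s) = (s - 3)(s - 7) / 12
Then f(s) = 65·L_0(s) + 321·L_1(s) + 521·L_2(s).
Expanding and collecting terms gives f(s) = 6s² + 4s - 1.
Evaluating at s = 10: f(10) = 639.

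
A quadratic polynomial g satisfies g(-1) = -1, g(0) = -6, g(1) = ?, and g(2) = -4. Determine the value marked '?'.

-7

On equispaced nodes a degree-2 polynomial has vanishing third forward difference, so
  - g(-1) + 3·g(0) - 3·g(1) + g(2) = 0.
Substituting the known values and solving for g(1):
  -3·g(1) = 21
  g(1) = -7.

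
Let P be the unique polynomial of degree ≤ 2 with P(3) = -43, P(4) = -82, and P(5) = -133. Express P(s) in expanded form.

Write P(s) = as^2 + bs + c. Substituting each data point gives a linear system:
  9a + 3b + c = -43
  16a + 4b + c = -82
  25a + 5b + c = -133
Solving the system yields a = -6, b = 3, c = 2.
So P(s) = -6s^2 + 3s + 2.
Check: P(3) = -43. ✓

P(s) = -6s^2 + 3s + 2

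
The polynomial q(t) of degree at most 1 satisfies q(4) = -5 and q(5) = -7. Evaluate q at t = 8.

-13

Using the Lagrange interpolation formula with nodes 4, 5:
  L_0(t) = (t - 5) / -1
  L_1(t) = (t - 4) / 1
Then q(t) = -5·L_0(t) - 7·L_1(t).
Expanding and collecting terms gives q(t) = -2t + 3.
Evaluating at t = 8: q(8) = -13.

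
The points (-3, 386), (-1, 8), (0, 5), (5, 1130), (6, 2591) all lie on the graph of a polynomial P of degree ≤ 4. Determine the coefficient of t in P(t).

5

Write P(t) = at^4 + bt^3 + ct^2 + dt + e. Substituting each data point gives a linear system:
  81a - 27b + 9c - 3d + e = 386
  a - b + c - d + e = 8
  e = 5
  625a + 125b + 25c + 5d + e = 1130
  1296a + 216b + 36c + 6d + e = 2591
Solving the system yields a = 3, b = -6, c = -1, d = 5, e = 5.
So P(t) = 3t^4 - 6t^3 - t^2 + 5t + 5.
The coefficient of t is 5.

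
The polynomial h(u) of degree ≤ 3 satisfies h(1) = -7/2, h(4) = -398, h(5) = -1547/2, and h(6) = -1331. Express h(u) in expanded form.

h(u) = -6u^3 - u^2 - (1/2)u + 4

Using the Lagrange interpolation formula with nodes 1, 4, 5, 6:
  L_0(u) = (u - 4)(u - 5)(u - 6) / -60
  L_1(u) = (u - 1)(u - 5)(u - 6) / 6
  L_2(u) = (u - 1)(u - 4)(u - 6) / -4
  L_3(u) = (u - 1)(u - 4)(u - 5) / 10
Then h(u) = -7/2·L_0(u) - 398·L_1(u) - 1547/2·L_2(u) - 1331·L_3(u).
Expanding and collecting terms gives h(u) = -6u³ - u² - (1/2)u + 4.
Check: h(1) = -7/2. ✓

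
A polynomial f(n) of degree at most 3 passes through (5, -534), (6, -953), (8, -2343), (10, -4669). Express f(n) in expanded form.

Write f(n) = an^3 + bn^2 + cn + d. Substituting each data point gives a linear system:
  125a + 25b + 5c + d = -534
  216a + 36b + 6c + d = -953
  512a + 64b + 8c + d = -2343
  1000a + 100b + 10c + d = -4669
Solving the system yields a = -5, b = 3, c = 3, d = 1.
So f(n) = -5n^3 + 3n^2 + 3n + 1.
Check: f(10) = -4669. ✓

f(n) = -5n^3 + 3n^2 + 3n + 1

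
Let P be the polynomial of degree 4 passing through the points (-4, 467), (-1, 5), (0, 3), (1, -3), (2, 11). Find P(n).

P(n) = 2n^4 - 4n^2 - 4n + 3

Write P(n) = an^4 + bn^3 + cn^2 + dn + e. Substituting each data point gives a linear system:
  256a - 64b + 16c - 4d + e = 467
  a - b + c - d + e = 5
  e = 3
  a + b + c + d + e = -3
  16a + 8b + 4c + 2d + e = 11
Solving the system yields a = 2, b = 0, c = -4, d = -4, e = 3.
So P(n) = 2n^4 - 4n^2 - 4n + 3.
Check: P(1) = -3. ✓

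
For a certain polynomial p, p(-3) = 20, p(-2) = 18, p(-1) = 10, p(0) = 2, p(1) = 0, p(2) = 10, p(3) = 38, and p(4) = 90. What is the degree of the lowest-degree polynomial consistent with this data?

3

Forward differences of the values at u = -3, -2, -1, 0, 1, 2, 3, 4:
  p  : 20  18  10  2  0  10  38  90
  Δ  : -2  -8  -8  -2  10  28  52
  Δ^2: -6  0  6  12  18  24
  Δ^3: 6  6  6  6  6
  Δ^4: 0  0  0  0
  Δ^5: 0  0  0
  Δ^6: 0  0
  Δ^7: 0
The third differences are constant (6) and nonzero, while all higher differences vanish, so the minimal degree is 3.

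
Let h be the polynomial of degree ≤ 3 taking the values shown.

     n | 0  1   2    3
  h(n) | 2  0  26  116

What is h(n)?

h(n) = 6n^3 - 4n^2 - 4n + 2

Using the Lagrange interpolation formula with nodes 0, 1, 2, 3:
  L_0(n) = (n - 1)(n - 2)(n - 3) / -6
  L_1(n) = n(n - 2)(n - 3) / 2
  L_2(n) = n(n - 1)(n - 3) / -2
  L_3(n) = n(n - 1)(n - 2) / 6
Then h(n) = 2·L_0(n) + 0·L_1(n) + 26·L_2(n) + 116·L_3(n).
Expanding and collecting terms gives h(n) = 6n^3 - 4n^2 - 4n + 2.
Check: h(1) = 0. ✓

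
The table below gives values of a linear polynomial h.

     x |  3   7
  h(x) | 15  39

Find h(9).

Using the Lagrange interpolation formula with nodes 3, 7:
  L_0(x) = (x - 7) / -4
  L_1(x) = (x - 3) / 4
Then h(x) = 15·L_0(x) + 39·L_1(x).
Expanding and collecting terms gives h(x) = 6x - 3.
Evaluating at x = 9: h(9) = 51.

51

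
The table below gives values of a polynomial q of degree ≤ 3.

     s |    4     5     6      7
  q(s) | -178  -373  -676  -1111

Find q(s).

q(s) = -4s^3 + 6s^2 - 5s + 2

Write q(s) = as^3 + bs^2 + cs + d. Substituting each data point gives a linear system:
  64a + 16b + 4c + d = -178
  125a + 25b + 5c + d = -373
  216a + 36b + 6c + d = -676
  343a + 49b + 7c + d = -1111
Solving the system yields a = -4, b = 6, c = -5, d = 2.
So q(s) = -4s³ + 6s² - 5s + 2.
Check: q(4) = -178. ✓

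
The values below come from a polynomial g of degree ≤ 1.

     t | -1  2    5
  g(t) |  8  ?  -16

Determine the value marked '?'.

The 2 known points determine the degree-1 polynomial uniquely.
Write g(t) = at + b. Substituting each data point gives a linear system:
  -a + b = 8
  5a + b = -16
Solving the system yields a = -4, b = 4.
So g(t) = -4t + 4.
Then g(2) = -4.

-4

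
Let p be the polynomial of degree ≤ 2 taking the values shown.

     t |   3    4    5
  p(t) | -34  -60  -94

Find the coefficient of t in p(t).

2

Write p(t) = at^2 + bt + c. Substituting each data point gives a linear system:
  9a + 3b + c = -34
  16a + 4b + c = -60
  25a + 5b + c = -94
Solving the system yields a = -4, b = 2, c = -4.
So p(t) = -4t² + 2t - 4.
The coefficient of t is 2.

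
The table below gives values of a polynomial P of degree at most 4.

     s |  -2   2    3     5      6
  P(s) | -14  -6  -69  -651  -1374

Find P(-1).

Using the Lagrange interpolation formula with nodes -2, 2, 3, 5, 6:
  L_0(s) = (s - 2)(s - 3)(s - 5)(s - 6) / 1120
  L_1(s) = (s + 2)(s - 3)(s - 5)(s - 6) / -48
  L_2(s) = (s + 2)(s - 2)(s - 5)(s - 6) / 30
  L_3(s) = (s + 2)(s - 2)(s - 3)(s - 6) / -42
  L_4(s) = (s + 2)(s - 2)(s - 3)(s - 5) / 96
Then P(s) = -14·L_0(s) - 6·L_1(s) - 69·L_2(s) - 651·L_3(s) - 1374·L_4(s).
Expanding and collecting terms gives P(s) = -s^4 - s^3 + 3s^2 + 6s - 6.
Evaluating at s = -1: P(-1) = -9.

-9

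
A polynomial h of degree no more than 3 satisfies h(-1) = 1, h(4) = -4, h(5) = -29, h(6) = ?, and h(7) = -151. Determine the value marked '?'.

The 4 known points determine the degree-3 polynomial uniquely.
Write h(s) = as^3 + bs^2 + cs + d. Substituting each data point gives a linear system:
  -a + b - c + d = 1
  64a + 16b + 4c + d = -4
  125a + 25b + 5c + d = -29
  343a + 49b + 7c + d = -151
Solving the system yields a = -1, b = 4, c = 0, d = -4.
So h(s) = -s³ + 4s² - 4.
Then h(6) = -76.

-76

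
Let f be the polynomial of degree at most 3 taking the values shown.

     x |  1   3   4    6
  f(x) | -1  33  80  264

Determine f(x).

f(x) = x^3 + 2x^2 - 4x

Using the Lagrange interpolation formula with nodes 1, 3, 4, 6:
  L_0(x) = (x - 3)(x - 4)(x - 6) / -30
  L_1(x) = (x - 1)(x - 4)(x - 6) / 6
  L_2(x) = (x - 1)(x - 3)(x - 6) / -6
  L_3(x) = (x - 1)(x - 3)(x - 4) / 30
Then f(x) = -1·L_0(x) + 33·L_1(x) + 80·L_2(x) + 264·L_3(x).
Expanding and collecting terms gives f(x) = x³ + 2x² - 4x.
Check: f(4) = 80. ✓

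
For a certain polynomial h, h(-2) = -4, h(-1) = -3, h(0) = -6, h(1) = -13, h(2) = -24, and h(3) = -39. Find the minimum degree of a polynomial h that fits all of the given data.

2

Forward differences of the values at s = -2, -1, 0, 1, 2, 3:
  h  : -4  -3  -6  -13  -24  -39
  Δ  : 1  -3  -7  -11  -15
  Δ^2: -4  -4  -4  -4
  Δ^3: 0  0  0
  Δ^4: 0  0
  Δ^5: 0
The second differences are constant (-4) and nonzero, while all higher differences vanish, so the minimal degree is 2.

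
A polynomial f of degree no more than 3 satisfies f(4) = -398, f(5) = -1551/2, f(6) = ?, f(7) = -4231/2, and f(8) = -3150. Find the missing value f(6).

On equispaced nodes a degree-3 polynomial has vanishing fourth forward difference, so
  f(4) - 4·f(5) + 6·f(6) - 4·f(7) + f(8) = 0.
Substituting the known values and solving for f(6):
  6·f(6) = -8016
  f(6) = -1336.

-1336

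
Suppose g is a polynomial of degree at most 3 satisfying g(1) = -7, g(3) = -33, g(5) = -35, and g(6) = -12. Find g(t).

Using the Lagrange interpolation formula with nodes 1, 3, 5, 6:
  L_0(t) = (t - 3)(t - 5)(t - 6) / -40
  L_1(t) = (t - 1)(t - 5)(t - 6) / 12
  L_2(t) = (t - 1)(t - 3)(t - 6) / -8
  L_3(t) = (t - 1)(t - 3)(t - 5) / 15
Then g(t) = -7·L_0(t) - 33·L_1(t) - 35·L_2(t) - 12·L_3(t).
Expanding and collecting terms gives g(t) = t³ - 6t² - 2t.
Check: g(1) = -7. ✓

g(t) = t^3 - 6t^2 - 2t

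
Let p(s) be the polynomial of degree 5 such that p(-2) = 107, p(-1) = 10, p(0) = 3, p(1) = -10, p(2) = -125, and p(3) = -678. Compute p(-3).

630

Write p(s) = as^5 + bs^4 + cs^3 + ds^2 + es + k. Substituting each data point gives a linear system:
  -32a + 16b - 8c + 4d - 2e + k = 107
  -a + b - c + d - e + k = 10
  k = 3
  a + b + c + d + e + k = -10
  32a + 16b + 8c + 4d + 2e + k = -125
  243a + 81b + 27c + 9d + 3e + k = -678
Solving the system yields a = -2, b = 0, c = -6, d = -3, e = -2, k = 3.
So p(s) = -2s^5 - 6s^3 - 3s^2 - 2s + 3.
Then p(-3) = 630.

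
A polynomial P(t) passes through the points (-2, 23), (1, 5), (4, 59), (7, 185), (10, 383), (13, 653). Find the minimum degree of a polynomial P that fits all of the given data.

2

Forward differences of the values at t = -2, 1, 4, 7, 10, 13:
  P  : 23  5  59  185  383  653
  Δ  : -18  54  126  198  270
  Δ^2: 72  72  72  72
  Δ^3: 0  0  0
  Δ^4: 0  0
  Δ^5: 0
The second differences are constant (72) and nonzero, while all higher differences vanish, so the minimal degree is 2.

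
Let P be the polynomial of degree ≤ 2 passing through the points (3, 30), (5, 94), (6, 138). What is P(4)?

58

Using the Lagrange interpolation formula with nodes 3, 5, 6:
  L_0(n) = (n - 5)(n - 6) / 6
  L_1(n) = (n - 3)(n - 6) / -2
  L_2(n) = (n - 3)(n - 5) / 3
Then P(n) = 30·L_0(n) + 94·L_1(n) + 138·L_2(n).
Expanding and collecting terms gives P(n) = 4n² - 6.
Evaluating at n = 4: P(4) = 58.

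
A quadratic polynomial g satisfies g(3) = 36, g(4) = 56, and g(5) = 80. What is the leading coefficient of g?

2

Write g(x) = ax^2 + bx + c. Substituting each data point gives a linear system:
  9a + 3b + c = 36
  16a + 4b + c = 56
  25a + 5b + c = 80
Solving the system yields a = 2, b = 6, c = 0.
So g(x) = 2x² + 6x.
The leading coefficient is 2.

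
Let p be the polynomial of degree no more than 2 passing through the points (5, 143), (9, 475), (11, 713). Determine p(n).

Using the Lagrange interpolation formula with nodes 5, 9, 11:
  L_0(n) = (n - 9)(n - 11) / 24
  L_1(n) = (n - 5)(n - 11) / -8
  L_2(n) = (n - 5)(n - 9) / 12
Then p(n) = 143·L_0(n) + 475·L_1(n) + 713·L_2(n).
Expanding and collecting terms gives p(n) = 6n^2 - n - 2.
Check: p(5) = 143. ✓

p(n) = 6n^2 - n - 2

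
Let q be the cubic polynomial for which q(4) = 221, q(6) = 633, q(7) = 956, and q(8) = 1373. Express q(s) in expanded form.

q(s) = 2s^3 + 5s^2 + 4s - 3

Using the Lagrange interpolation formula with nodes 4, 6, 7, 8:
  L_0(s) = (s - 6)(s - 7)(s - 8) / -24
  L_1(s) = (s - 4)(s - 7)(s - 8) / 4
  L_2(s) = (s - 4)(s - 6)(s - 8) / -3
  L_3(s) = (s - 4)(s - 6)(s - 7) / 8
Then q(s) = 221·L_0(s) + 633·L_1(s) + 956·L_2(s) + 1373·L_3(s).
Expanding and collecting terms gives q(s) = 2s^3 + 5s^2 + 4s - 3.
Check: q(4) = 221. ✓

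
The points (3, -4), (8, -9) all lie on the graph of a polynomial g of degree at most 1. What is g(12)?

-13

Write g(s) = as + b. Substituting each data point gives a linear system:
  3a + b = -4
  8a + b = -9
Solving the system yields a = -1, b = -1.
So g(s) = -s - 1.
Then g(12) = -13.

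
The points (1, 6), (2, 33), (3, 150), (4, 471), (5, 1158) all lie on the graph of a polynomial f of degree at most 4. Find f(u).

Write f(u) = au^4 + bu^3 + cu^2 + du + e. Substituting each data point gives a linear system:
  a + b + c + d + e = 6
  16a + 8b + 4c + 2d + e = 33
  81a + 27b + 9c + 3d + e = 150
  256a + 64b + 16c + 4d + e = 471
  625a + 125b + 25c + 5d + e = 1158
Solving the system yields a = 2, b = -1, c = 1, d = 1, e = 3.
So f(u) = 2u⁴ - u³ + u² + u + 3.
Check: f(1) = 6. ✓

f(u) = 2u^4 - u^3 + u^2 + u + 3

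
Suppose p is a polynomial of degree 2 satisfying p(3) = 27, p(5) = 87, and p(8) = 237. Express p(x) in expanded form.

p(x) = 4x^2 - 2x - 3

Using the Lagrange interpolation formula with nodes 3, 5, 8:
  L_0(x) = (x - 5)(x - 8) / 10
  L_1(x) = (x - 3)(x - 8) / -6
  L_2(x) = (x - 3)(x - 5) / 15
Then p(x) = 27·L_0(x) + 87·L_1(x) + 237·L_2(x).
Expanding and collecting terms gives p(x) = 4x² - 2x - 3.
Check: p(3) = 27. ✓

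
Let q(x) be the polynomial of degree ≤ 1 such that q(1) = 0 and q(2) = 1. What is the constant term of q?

Write q(x) = ax + b. Substituting each data point gives a linear system:
  a + b = 0
  2a + b = 1
Solving the system yields a = 1, b = -1.
So q(x) = x - 1.
The constant term is -1.

-1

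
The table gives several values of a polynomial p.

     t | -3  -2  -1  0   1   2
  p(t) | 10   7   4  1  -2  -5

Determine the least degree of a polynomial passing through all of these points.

1

Forward differences of the values at t = -3, -2, -1, 0, 1, 2:
  p  : 10  7  4  1  -2  -5
  Δ  : -3  -3  -3  -3  -3
  Δ^2: 0  0  0  0
  Δ^3: 0  0  0
  Δ^4: 0  0
  Δ^5: 0
The first differences are constant (-3) and nonzero, while all higher differences vanish, so the minimal degree is 1.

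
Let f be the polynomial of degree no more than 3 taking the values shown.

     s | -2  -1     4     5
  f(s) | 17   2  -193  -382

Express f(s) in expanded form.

f(s) = -3s^3 - s^2 + 3s + 3

Write f(s) = as^3 + bs^2 + cs + d. Substituting each data point gives a linear system:
  -8a + 4b - 2c + d = 17
  -a + b - c + d = 2
  64a + 16b + 4c + d = -193
  125a + 25b + 5c + d = -382
Solving the system yields a = -3, b = -1, c = 3, d = 3.
So f(s) = -3s^3 - s^2 + 3s + 3.
Check: f(-1) = 2. ✓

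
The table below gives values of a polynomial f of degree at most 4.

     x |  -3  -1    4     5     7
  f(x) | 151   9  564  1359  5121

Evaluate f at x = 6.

Using the Lagrange interpolation formula with nodes -3, -1, 4, 5, 7:
  L_0(x) = (x + 1)(x - 4)(x - 5)(x - 7) / 1120
  L_1(x) = (x + 3)(x - 4)(x - 5)(x - 7) / -480
  L_2(x) = (x + 3)(x + 1)(x - 5)(x - 7) / 105
  L_3(x) = (x + 3)(x + 1)(x - 4)(x - 7) / -96
  L_4(x) = (x + 3)(x + 1)(x - 4)(x - 5) / 480
Then f(x) = 151·L_0(x) + 9·L_1(x) + 564·L_2(x) + 1359·L_3(x) + 5121·L_4(x).
Expanding and collecting terms gives f(x) = 2x⁴ + x³ - 4x + 4.
Evaluating at x = 6: f(6) = 2788.

2788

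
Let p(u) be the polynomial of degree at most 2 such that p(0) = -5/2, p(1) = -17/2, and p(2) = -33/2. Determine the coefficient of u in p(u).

Write p(u) = au^2 + bu + c. Substituting each data point gives a linear system:
  c = -5/2
  a + b + c = -17/2
  4a + 2b + c = -33/2
Solving the system yields a = -1, b = -5, c = -5/2.
So p(u) = -u^2 - 5u - 5/2.
The coefficient of u is -5.

-5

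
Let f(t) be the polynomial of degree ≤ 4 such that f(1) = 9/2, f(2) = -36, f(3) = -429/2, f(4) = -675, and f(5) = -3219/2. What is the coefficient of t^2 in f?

5

Write f(t) = at^4 + bt^3 + ct^2 + dt + e. Substituting each data point gives a linear system:
  a + b + c + d + e = 9/2
  16a + 8b + 4c + 2d + e = -36
  81a + 27b + 9c + 3d + e = -429/2
  256a + 64b + 16c + 4d + e = -675
  625a + 125b + 25c + 5d + e = -3219/2
Solving the system yields a = -2, b = -4, c = 5, d = 5/2, e = 3.
So f(t) = -2t^4 - 4t^3 + 5t^2 + (5/2)t + 3.
The coefficient of t^2 is 5.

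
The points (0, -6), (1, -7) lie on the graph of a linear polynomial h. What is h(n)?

Using the Lagrange interpolation formula with nodes 0, 1:
  L_0(n) = (n - 1) / -1
  L_1(n) = n / 1
Then h(n) = -6·L_0(n) - 7·L_1(n).
Expanding and collecting terms gives h(n) = -n - 6.
Check: h(1) = -7. ✓

h(n) = -n - 6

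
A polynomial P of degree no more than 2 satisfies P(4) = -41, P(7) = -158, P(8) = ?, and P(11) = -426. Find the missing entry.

-213

The 3 known points determine the degree-2 polynomial uniquely.
Write P(n) = an^2 + bn + c. Substituting each data point gives a linear system:
  16a + 4b + c = -41
  49a + 7b + c = -158
  121a + 11b + c = -426
Solving the system yields a = -4, b = 5, c = 3.
So P(n) = -4n^2 + 5n + 3.
Then P(8) = -213.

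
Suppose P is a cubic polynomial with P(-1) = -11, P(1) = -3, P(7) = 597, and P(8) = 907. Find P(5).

205

Write P(t) = at^3 + bt^2 + ct + d. Substituting each data point gives a linear system:
  -a + b - c + d = -11
  a + b + c + d = -3
  343a + 49b + 7c + d = 597
  512a + 64b + 8c + d = 907
Solving the system yields a = 2, b = -2, c = 2, d = -5.
So P(t) = 2t³ - 2t² + 2t - 5.
Then P(5) = 205.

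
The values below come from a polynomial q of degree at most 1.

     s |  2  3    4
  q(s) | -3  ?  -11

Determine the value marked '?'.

-7

On equispaced nodes a degree-1 polynomial has vanishing second forward difference, so
  q(2) - 2·q(3) + q(4) = 0.
Substituting the known values and solving for q(3):
  -2·q(3) = 14
  q(3) = -7.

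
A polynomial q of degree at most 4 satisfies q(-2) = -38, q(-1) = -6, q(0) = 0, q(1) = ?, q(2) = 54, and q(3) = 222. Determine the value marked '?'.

4

On equispaced nodes a degree-4 polynomial has vanishing fifth forward difference, so
  - q(-2) + 5·q(-1) - 10·q(0) + 10·q(1) - 5·q(2) + q(3) = 0.
Substituting the known values and solving for q(1):
  10·q(1) = 40
  q(1) = 4.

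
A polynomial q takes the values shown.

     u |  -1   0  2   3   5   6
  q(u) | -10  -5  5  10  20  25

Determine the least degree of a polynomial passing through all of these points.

Divided differences on the nodes -1, 0, 2, 3, 5, 6:
  order 0: -10  -5  5  10  20  25
  order 1: 5  5  5  5  5
  order 2: 0  0  0  0
  order 3: 0  0  0
  order 4: 0  0
  order 5: 0
The order-1 divided differences are all 5 (nonzero) and every higher order vanishes, so the data lies on a polynomial of degree exactly 1.

1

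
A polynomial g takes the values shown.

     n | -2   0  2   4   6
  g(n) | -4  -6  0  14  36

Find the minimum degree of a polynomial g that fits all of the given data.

2

Forward differences of the values at n = -2, 0, 2, 4, 6:
  g  : -4  -6  0  14  36
  Δ  : -2  6  14  22
  Δ^2: 8  8  8
  Δ^3: 0  0
  Δ^4: 0
The second differences are constant (8) and nonzero, while all higher differences vanish, so the minimal degree is 2.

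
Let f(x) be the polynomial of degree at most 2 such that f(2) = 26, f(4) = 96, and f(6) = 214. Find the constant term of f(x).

4

Write f(x) = ax^2 + bx + c. Substituting each data point gives a linear system:
  4a + 2b + c = 26
  16a + 4b + c = 96
  36a + 6b + c = 214
Solving the system yields a = 6, b = -1, c = 4.
So f(x) = 6x² - x + 4.
The constant term is 4.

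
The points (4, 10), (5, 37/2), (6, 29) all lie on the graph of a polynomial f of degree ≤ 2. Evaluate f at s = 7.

Write f(s) = as^2 + bs + c. Substituting each data point gives a linear system:
  16a + 4b + c = 10
  25a + 5b + c = 37/2
  36a + 6b + c = 29
Solving the system yields a = 1, b = -1/2, c = -4.
So f(s) = s^2 - (1/2)s - 4.
Then f(7) = 83/2.

83/2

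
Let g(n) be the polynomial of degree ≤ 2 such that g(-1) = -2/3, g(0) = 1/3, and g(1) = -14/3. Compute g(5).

-254/3

Write g(n) = an^2 + bn + c. Substituting each data point gives a linear system:
  a - b + c = -2/3
  c = 1/3
  a + b + c = -14/3
Solving the system yields a = -3, b = -2, c = 1/3.
So g(n) = -3n^2 - 2n + 1/3.
Then g(5) = -254/3.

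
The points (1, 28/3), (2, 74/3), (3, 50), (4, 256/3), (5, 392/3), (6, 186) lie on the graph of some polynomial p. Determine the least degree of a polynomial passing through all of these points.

Forward differences of the values at n = 1, 2, 3, 4, 5, 6:
  p  : 28/3  74/3  50  256/3  392/3  186
  Δ  : 46/3  76/3  106/3  136/3  166/3
  Δ^2: 10  10  10  10
  Δ^3: 0  0  0
  Δ^4: 0  0
  Δ^5: 0
The second differences are constant (10) and nonzero, while all higher differences vanish, so the minimal degree is 2.

2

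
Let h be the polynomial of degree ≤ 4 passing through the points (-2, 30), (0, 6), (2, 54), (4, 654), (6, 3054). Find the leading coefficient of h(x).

2

Write h(x) = ax^4 + bx^3 + cx^2 + dx + e. Substituting each data point gives a linear system:
  16a - 8b + 4c - 2d + e = 30
  e = 6
  16a + 8b + 4c + 2d + e = 54
  256a + 64b + 16c + 4d + e = 654
  1296a + 216b + 36c + 6d + e = 3054
Solving the system yields a = 2, b = 2, c = 1, d = -2, e = 6.
So h(x) = 2x^4 + 2x^3 + x^2 - 2x + 6.
The leading coefficient is 2.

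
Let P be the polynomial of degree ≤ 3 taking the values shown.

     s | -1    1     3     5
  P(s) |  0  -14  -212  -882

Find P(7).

-2312

Write P(s) = as^3 + bs^2 + cs + d. Substituting each data point gives a linear system:
  -a + b - c + d = 0
  a + b + c + d = -14
  27a + 9b + 3c + d = -212
  125a + 25b + 5c + d = -882
Solving the system yields a = -6, b = -5, c = -1, d = -2.
So P(s) = -6s^3 - 5s^2 - s - 2.
Then P(7) = -2312.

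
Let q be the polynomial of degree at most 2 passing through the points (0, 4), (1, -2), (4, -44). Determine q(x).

Using the Lagrange interpolation formula with nodes 0, 1, 4:
  L_0(x) = (x - 1)(x - 4) / 4
  L_1(x) = x(x - 4) / -3
  L_2(x) = x(x - 1) / 12
Then q(x) = 4·L_0(x) - 2·L_1(x) - 44·L_2(x).
Expanding and collecting terms gives q(x) = -2x² - 4x + 4.
Check: q(4) = -44. ✓

q(x) = -2x^2 - 4x + 4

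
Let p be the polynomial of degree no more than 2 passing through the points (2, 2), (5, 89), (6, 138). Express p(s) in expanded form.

Using the Lagrange interpolation formula with nodes 2, 5, 6:
  L_0(s) = (s - 5)(s - 6) / 12
  L_1(s) = (s - 2)(s - 6) / -3
  L_2(s) = (s - 2)(s - 5) / 4
Then p(s) = 2·L_0(s) + 89·L_1(s) + 138·L_2(s).
Expanding and collecting terms gives p(s) = 5s² - 6s - 6.
Check: p(6) = 138. ✓

p(s) = 5s^2 - 6s - 6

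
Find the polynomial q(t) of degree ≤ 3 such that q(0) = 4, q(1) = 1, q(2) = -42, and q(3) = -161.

q(t) = -6t^3 - 2t^2 + 5t + 4

Write q(t) = at^3 + bt^2 + ct + d. Substituting each data point gives a linear system:
  d = 4
  a + b + c + d = 1
  8a + 4b + 2c + d = -42
  27a + 9b + 3c + d = -161
Solving the system yields a = -6, b = -2, c = 5, d = 4.
So q(t) = -6t³ - 2t² + 5t + 4.
Check: q(0) = 4. ✓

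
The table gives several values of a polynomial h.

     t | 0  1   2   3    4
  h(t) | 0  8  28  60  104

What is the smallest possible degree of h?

2

Forward differences of the values at t = 0, 1, 2, 3, 4:
  h  : 0  8  28  60  104
  Δ  : 8  20  32  44
  Δ^2: 12  12  12
  Δ^3: 0  0
  Δ^4: 0
The second differences are constant (12) and nonzero, while all higher differences vanish, so the minimal degree is 2.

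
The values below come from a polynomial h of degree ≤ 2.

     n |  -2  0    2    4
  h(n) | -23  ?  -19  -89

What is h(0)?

3

On equispaced nodes a degree-2 polynomial has vanishing third forward difference, so
  - h(-2) + 3·h(0) - 3·h(2) + h(4) = 0.
Substituting the known values and solving for h(0):
  3·h(0) = 9
  h(0) = 3.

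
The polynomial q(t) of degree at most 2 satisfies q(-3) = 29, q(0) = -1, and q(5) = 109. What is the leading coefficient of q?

Write q(t) = at^2 + bt + c. Substituting each data point gives a linear system:
  9a - 3b + c = 29
  c = -1
  25a + 5b + c = 109
Solving the system yields a = 4, b = 2, c = -1.
So q(t) = 4t² + 2t - 1.
The leading coefficient is 4.

4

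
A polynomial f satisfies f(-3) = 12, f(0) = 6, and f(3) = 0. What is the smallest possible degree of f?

1

Forward differences of the values at u = -3, 0, 3:
  f  : 12  6  0
  Δ  : -6  -6
  Δ^2: 0
The first differences are constant (-6) and nonzero, while all higher differences vanish, so the minimal degree is 1.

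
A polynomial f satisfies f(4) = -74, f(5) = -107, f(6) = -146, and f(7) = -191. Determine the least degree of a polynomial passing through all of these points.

2

Forward differences of the values at u = 4, 5, 6, 7:
  f  : -74  -107  -146  -191
  Δ  : -33  -39  -45
  Δ^2: -6  -6
  Δ^3: 0
The second differences are constant (-6) and nonzero, while all higher differences vanish, so the minimal degree is 2.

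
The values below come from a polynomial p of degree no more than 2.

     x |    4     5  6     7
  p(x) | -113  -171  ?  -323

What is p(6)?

The 3 known points determine the degree-2 polynomial uniquely.
Write p(x) = ax^2 + bx + c. Substituting each data point gives a linear system:
  16a + 4b + c = -113
  25a + 5b + c = -171
  49a + 7b + c = -323
Solving the system yields a = -6, b = -4, c = -1.
So p(x) = -6x^2 - 4x - 1.
Then p(6) = -241.

-241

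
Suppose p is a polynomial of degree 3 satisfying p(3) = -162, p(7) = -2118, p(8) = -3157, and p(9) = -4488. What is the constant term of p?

3

Write p(s) = as^3 + bs^2 + cs + d. Substituting each data point gives a linear system:
  27a + 9b + 3c + d = -162
  343a + 49b + 7c + d = -2118
  512a + 64b + 8c + d = -3157
  729a + 81b + 9c + d = -4488
Solving the system yields a = -6, b = -2, c = 5, d = 3.
So p(s) = -6s^3 - 2s^2 + 5s + 3.
The constant term is 3.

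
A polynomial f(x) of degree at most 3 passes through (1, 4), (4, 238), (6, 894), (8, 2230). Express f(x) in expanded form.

Using the Lagrange interpolation formula with nodes 1, 4, 6, 8:
  L_0(x) = (x - 4)(x - 6)(x - 8) / -105
  L_1(x) = (x - 1)(x - 6)(x - 8) / 24
  L_2(x) = (x - 1)(x - 4)(x - 8) / -20
  L_3(x) = (x - 1)(x - 4)(x - 6) / 56
Then f(x) = 4·L_0(x) + 238·L_1(x) + 894·L_2(x) + 2230·L_3(x).
Expanding and collecting terms gives f(x) = 5x^3 - 5x^2 - 2x + 6.
Check: f(6) = 894. ✓

f(x) = 5x^3 - 5x^2 - 2x + 6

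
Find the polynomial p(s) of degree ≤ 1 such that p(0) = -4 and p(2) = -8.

Using the Lagrange interpolation formula with nodes 0, 2:
  L_0(s) = (s - 2) / -2
  L_1(s) = s / 2
Then p(s) = -4·L_0(s) - 8·L_1(s).
Expanding and collecting terms gives p(s) = -2s - 4.
Check: p(2) = -8. ✓

p(s) = -2s - 4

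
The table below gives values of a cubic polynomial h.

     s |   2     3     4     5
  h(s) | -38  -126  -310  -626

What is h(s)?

h(s) = -6s^3 + 6s^2 - 4s - 6

Write h(s) = as^3 + bs^2 + cs + d. Substituting each data point gives a linear system:
  8a + 4b + 2c + d = -38
  27a + 9b + 3c + d = -126
  64a + 16b + 4c + d = -310
  125a + 25b + 5c + d = -626
Solving the system yields a = -6, b = 6, c = -4, d = -6.
So h(s) = -6s^3 + 6s^2 - 4s - 6.
Check: h(3) = -126. ✓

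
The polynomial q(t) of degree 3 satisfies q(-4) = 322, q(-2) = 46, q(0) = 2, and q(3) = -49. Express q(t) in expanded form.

Write q(t) = at^3 + bt^2 + ct + d. Substituting each data point gives a linear system:
  -64a + 16b - 4c + d = 322
  -8a + 4b - 2c + d = 46
  d = 2
  27a + 9b + 3c + d = -49
Solving the system yields a = -4, b = 5, c = 4, d = 2.
So q(t) = -4t^3 + 5t^2 + 4t + 2.
Check: q(-4) = 322. ✓

q(t) = -4t^3 + 5t^2 + 4t + 2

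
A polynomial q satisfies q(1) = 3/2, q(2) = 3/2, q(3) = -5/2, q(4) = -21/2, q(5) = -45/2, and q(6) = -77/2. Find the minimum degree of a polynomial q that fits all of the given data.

2

Forward differences of the values at s = 1, 2, 3, 4, 5, 6:
  q  : 3/2  3/2  -5/2  -21/2  -45/2  -77/2
  Δ  : 0  -4  -8  -12  -16
  Δ^2: -4  -4  -4  -4
  Δ^3: 0  0  0
  Δ^4: 0  0
  Δ^5: 0
The second differences are constant (-4) and nonzero, while all higher differences vanish, so the minimal degree is 2.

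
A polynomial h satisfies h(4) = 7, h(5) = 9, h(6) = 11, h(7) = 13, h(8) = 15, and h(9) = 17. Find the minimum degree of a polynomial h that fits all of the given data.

Forward differences of the values at u = 4, 5, 6, 7, 8, 9:
  h  : 7  9  11  13  15  17
  Δ  : 2  2  2  2  2
  Δ^2: 0  0  0  0
  Δ^3: 0  0  0
  Δ^4: 0  0
  Δ^5: 0
The first differences are constant (2) and nonzero, while all higher differences vanish, so the minimal degree is 1.

1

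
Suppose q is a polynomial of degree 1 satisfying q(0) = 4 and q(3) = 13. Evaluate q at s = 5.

Write q(s) = as + b. Substituting each data point gives a linear system:
  b = 4
  3a + b = 13
Solving the system yields a = 3, b = 4.
So q(s) = 3s + 4.
Then q(5) = 19.

19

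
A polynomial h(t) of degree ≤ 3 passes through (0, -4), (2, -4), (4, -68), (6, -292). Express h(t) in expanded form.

Write h(t) = at^3 + bt^2 + ct + d. Substituting each data point gives a linear system:
  d = -4
  8a + 4b + 2c + d = -4
  64a + 16b + 4c + d = -68
  216a + 36b + 6c + d = -292
Solving the system yields a = -2, b = 4, c = 0, d = -4.
So h(t) = -2t^3 + 4t^2 - 4.
Check: h(4) = -68. ✓

h(t) = -2t^3 + 4t^2 - 4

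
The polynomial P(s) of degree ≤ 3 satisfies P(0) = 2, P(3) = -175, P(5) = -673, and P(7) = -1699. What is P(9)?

Using the Lagrange interpolation formula with nodes 0, 3, 5, 7:
  L_0(s) = (s - 3)(s - 5)(s - 7) / -105
  L_1(s) = s(s - 5)(s - 7) / 24
  L_2(s) = s(s - 3)(s - 7) / -20
  L_3(s) = s(s - 3)(s - 5) / 56
Then P(s) = 2·L_0(s) - 175·L_1(s) - 673·L_2(s) - 1699·L_3(s).
Expanding and collecting terms gives P(s) = -4s^3 - 6s^2 - 5s + 2.
Evaluating at s = 9: P(9) = -3445.

-3445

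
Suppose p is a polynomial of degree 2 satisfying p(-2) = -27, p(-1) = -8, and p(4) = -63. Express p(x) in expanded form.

Using the Lagrange interpolation formula with nodes -2, -1, 4:
  L_0(x) = (x + 1)(x - 4) / 6
  L_1(x) = (x + 2)(x - 4) / -5
  L_2(x) = (x + 2)(x + 1) / 30
Then p(x) = -27·L_0(x) - 8·L_1(x) - 63·L_2(x).
Expanding and collecting terms gives p(x) = -5x^2 + 4x + 1.
Check: p(4) = -63. ✓

p(x) = -5x^2 + 4x + 1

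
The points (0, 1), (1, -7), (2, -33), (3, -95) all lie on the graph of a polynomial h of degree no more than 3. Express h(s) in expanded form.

h(s) = -3s^3 - 5s + 1

Using the Lagrange interpolation formula with nodes 0, 1, 2, 3:
  L_0(s) = (s - 1)(s - 2)(s - 3) / -6
  L_1(s) = s(s - 2)(s - 3) / 2
  L_2(s) = s(s - 1)(s - 3) / -2
  L_3(s) = s(s - 1)(s - 2) / 6
Then h(s) = 1·L_0(s) - 7·L_1(s) - 33·L_2(s) - 95·L_3(s).
Expanding and collecting terms gives h(s) = -3s^3 - 5s + 1.
Check: h(0) = 1. ✓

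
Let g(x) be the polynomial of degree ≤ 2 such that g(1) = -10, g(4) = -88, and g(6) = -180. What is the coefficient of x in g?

-6

Write g(x) = ax^2 + bx + c. Substituting each data point gives a linear system:
  a + b + c = -10
  16a + 4b + c = -88
  36a + 6b + c = -180
Solving the system yields a = -4, b = -6, c = 0.
So g(x) = -4x^2 - 6x.
The coefficient of x is -6.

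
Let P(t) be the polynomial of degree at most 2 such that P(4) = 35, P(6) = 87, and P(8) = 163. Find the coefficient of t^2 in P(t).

Write P(t) = at^2 + bt + c. Substituting each data point gives a linear system:
  16a + 4b + c = 35
  36a + 6b + c = 87
  64a + 8b + c = 163
Solving the system yields a = 3, b = -4, c = 3.
So P(t) = 3t² - 4t + 3.
The leading coefficient is 3.

3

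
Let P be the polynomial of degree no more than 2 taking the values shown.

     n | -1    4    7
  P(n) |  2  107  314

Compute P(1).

8

Write P(n) = an^2 + bn + c. Substituting each data point gives a linear system:
  a - b + c = 2
  16a + 4b + c = 107
  49a + 7b + c = 314
Solving the system yields a = 6, b = 3, c = -1.
So P(n) = 6n^2 + 3n - 1.
Then P(1) = 8.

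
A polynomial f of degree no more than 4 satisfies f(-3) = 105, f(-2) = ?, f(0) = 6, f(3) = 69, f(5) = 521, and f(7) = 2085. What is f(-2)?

24

The 5 known points determine the degree-4 polynomial uniquely.
Write f(t) = at^4 + bt^3 + ct^2 + dt + e. Substituting each data point gives a linear system:
  81a - 27b + 9c - 3d + e = 105
  e = 6
  81a + 27b + 9c + 3d + e = 69
  625a + 125b + 25c + 5d + e = 521
  2401a + 343b + 49c + 7d + e = 2085
Solving the system yields a = 1, b = -1, c = 0, d = 3, e = 6.
So f(t) = t^4 - t^3 + 3t + 6.
Then f(-2) = 24.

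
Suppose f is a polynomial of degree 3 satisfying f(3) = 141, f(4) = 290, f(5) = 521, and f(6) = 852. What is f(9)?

2625

Forward differences of the values at x = 3, 4, 5, 6:
  f  : 141  290  521  852
  Δ  : 149  231  331
  Δ^2: 82  100
  Δ^3: 18
The third differences are constant, confirming degree 3.
Interpolating (Newton forward form) and evaluating at x = 9 gives f(9) = 2625.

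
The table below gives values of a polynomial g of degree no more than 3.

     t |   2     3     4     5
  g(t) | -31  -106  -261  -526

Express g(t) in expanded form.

g(t) = -5t^3 + 5t^2 - 5t - 1

Using the Lagrange interpolation formula with nodes 2, 3, 4, 5:
  L_0(t) = (t - 3)(t - 4)(t - 5) / -6
  L_1(t) = (t - 2)(t - 4)(t - 5) / 2
  L_2(t) = (t - 2)(t - 3)(t - 5) / -2
  L_3(t) = (t - 2)(t - 3)(t - 4) / 6
Then g(t) = -31·L_0(t) - 106·L_1(t) - 261·L_2(t) - 526·L_3(t).
Expanding and collecting terms gives g(t) = -5t³ + 5t² - 5t - 1.
Check: g(2) = -31. ✓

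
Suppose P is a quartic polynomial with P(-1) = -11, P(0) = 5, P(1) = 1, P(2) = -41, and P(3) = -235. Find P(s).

Write P(s) = as^4 + bs^3 + cs^2 + ds + e. Substituting each data point gives a linear system:
  a - b + c - d + e = -11
  e = 5
  a + b + c + d + e = 1
  16a + 8b + 4c + 2d + e = -41
  81a + 27b + 9c + 3d + e = -235
Solving the system yields a = -4, b = 5, c = -6, d = 1, e = 5.
So P(s) = -4s^4 + 5s^3 - 6s^2 + s + 5.
Check: P(2) = -41. ✓

P(s) = -4s^4 + 5s^3 - 6s^2 + s + 5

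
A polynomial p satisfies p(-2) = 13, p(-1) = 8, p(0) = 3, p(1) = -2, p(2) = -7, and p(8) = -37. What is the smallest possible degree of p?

1

Divided differences on the nodes -2, -1, 0, 1, 2, 8:
  order 0: 13  8  3  -2  -7  -37
  order 1: -5  -5  -5  -5  -5
  order 2: 0  0  0  0
  order 3: 0  0  0
  order 4: 0  0
  order 5: 0
The order-1 divided differences are all -5 (nonzero) and every higher order vanishes, so the data lies on a polynomial of degree exactly 1.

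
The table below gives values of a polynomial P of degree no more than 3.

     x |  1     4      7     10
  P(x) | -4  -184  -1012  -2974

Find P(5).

-364

Using the Lagrange interpolation formula with nodes 1, 4, 7, 10:
  L_0(x) = (x - 4)(x - 7)(x - 10) / -162
  L_1(x) = (x - 1)(x - 7)(x - 10) / 54
  L_2(x) = (x - 1)(x - 4)(x - 10) / -54
  L_3(x) = (x - 1)(x - 4)(x - 7) / 162
Then P(x) = -4·L_0(x) - 184·L_1(x) - 1012·L_2(x) - 2974·L_3(x).
Expanding and collecting terms gives P(x) = -3x^3 + 3x - 4.
Evaluating at x = 5: P(5) = -364.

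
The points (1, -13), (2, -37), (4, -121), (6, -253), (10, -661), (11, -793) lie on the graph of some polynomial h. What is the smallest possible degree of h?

Divided differences on the nodes 1, 2, 4, 6, 10, 11:
  order 0: -13  -37  -121  -253  -661  -793
  order 1: -24  -42  -66  -102  -132
  order 2: -6  -6  -6  -6
  order 3: 0  0  0
  order 4: 0  0
  order 5: 0
The order-2 divided differences are all -6 (nonzero) and every higher order vanishes, so the data lies on a polynomial of degree exactly 2.

2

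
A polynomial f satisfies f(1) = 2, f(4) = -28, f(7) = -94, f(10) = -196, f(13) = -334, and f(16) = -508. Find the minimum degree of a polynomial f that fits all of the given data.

2

Forward differences of the values at x = 1, 4, 7, 10, 13, 16:
  f  : 2  -28  -94  -196  -334  -508
  Δ  : -30  -66  -102  -138  -174
  Δ^2: -36  -36  -36  -36
  Δ^3: 0  0  0
  Δ^4: 0  0
  Δ^5: 0
The second differences are constant (-36) and nonzero, while all higher differences vanish, so the minimal degree is 2.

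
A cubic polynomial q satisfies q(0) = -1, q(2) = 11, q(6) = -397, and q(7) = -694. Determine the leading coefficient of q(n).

Write q(n) = an^3 + bn^2 + cn + d. Substituting each data point gives a linear system:
  d = -1
  8a + 4b + 2c + d = 11
  216a + 36b + 6c + d = -397
  343a + 49b + 7c + d = -694
Solving the system yields a = -3, b = 6, c = 6, d = -1.
So q(n) = -3n^3 + 6n^2 + 6n - 1.
The leading coefficient is -3.

-3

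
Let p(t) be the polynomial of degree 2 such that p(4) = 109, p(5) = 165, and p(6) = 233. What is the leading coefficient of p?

6

Write p(t) = at^2 + bt + c. Substituting each data point gives a linear system:
  16a + 4b + c = 109
  25a + 5b + c = 165
  36a + 6b + c = 233
Solving the system yields a = 6, b = 2, c = 5.
So p(t) = 6t² + 2t + 5.
The leading coefficient is 6.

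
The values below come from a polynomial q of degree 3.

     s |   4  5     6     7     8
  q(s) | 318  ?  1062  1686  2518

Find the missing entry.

The 4 known points determine the degree-3 polynomial uniquely.
Write q(s) = as^3 + bs^2 + cs + d. Substituting each data point gives a linear system:
  64a + 16b + 4c + d = 318
  216a + 36b + 6c + d = 1062
  343a + 49b + 7c + d = 1686
  512a + 64b + 8c + d = 2518
Solving the system yields a = 5, b = -1, c = 2, d = 6.
So q(s) = 5s³ - s² + 2s + 6.
Then q(5) = 616.

616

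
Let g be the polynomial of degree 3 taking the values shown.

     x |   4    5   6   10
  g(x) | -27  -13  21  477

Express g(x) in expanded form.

Using the Lagrange interpolation formula with nodes 4, 5, 6, 10:
  L_0(x) = (x - 5)(x - 6)(x - 10) / -12
  L_1(x) = (x - 4)(x - 6)(x - 10) / 5
  L_2(x) = (x - 4)(x - 5)(x - 10) / -8
  L_3(x) = (x - 4)(x - 5)(x - 6) / 120
Then g(x) = -27·L_0(x) - 13·L_1(x) + 21·L_2(x) + 477·L_3(x).
Expanding and collecting terms gives g(x) = x^3 - 5x^2 - 2x - 3.
Check: g(6) = 21. ✓

g(x) = x^3 - 5x^2 - 2x - 3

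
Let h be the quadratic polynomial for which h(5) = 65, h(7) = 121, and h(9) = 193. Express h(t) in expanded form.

h(t) = 2t^2 + 4t - 5

Write h(t) = at^2 + bt + c. Substituting each data point gives a linear system:
  25a + 5b + c = 65
  49a + 7b + c = 121
  81a + 9b + c = 193
Solving the system yields a = 2, b = 4, c = -5.
So h(t) = 2t² + 4t - 5.
Check: h(5) = 65. ✓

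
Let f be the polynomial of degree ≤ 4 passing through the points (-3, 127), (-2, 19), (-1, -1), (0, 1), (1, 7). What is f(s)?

Write f(s) = as^4 + bs^3 + cs^2 + ds + e. Substituting each data point gives a linear system:
  81a - 27b + 9c - 3d + e = 127
  16a - 8b + 4c - 2d + e = 19
  a - b + c - d + e = -1
  e = 1
  a + b + c + d + e = 7
Solving the system yields a = 2, b = 1, c = 0, d = 3, e = 1.
So f(s) = 2s^4 + s^3 + 3s + 1.
Check: f(1) = 7. ✓

f(s) = 2s^4 + s^3 + 3s + 1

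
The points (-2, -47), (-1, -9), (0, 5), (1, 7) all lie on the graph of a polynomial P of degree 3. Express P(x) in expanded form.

Write P(x) = ax^3 + bx^2 + cx + d. Substituting each data point gives a linear system:
  -8a + 4b - 2c + d = -47
  -a + b - c + d = -9
  d = 5
  a + b + c + d = 7
Solving the system yields a = 2, b = -6, c = 6, d = 5.
So P(x) = 2x³ - 6x² + 6x + 5.
Check: P(-2) = -47. ✓

P(x) = 2x^3 - 6x^2 + 6x + 5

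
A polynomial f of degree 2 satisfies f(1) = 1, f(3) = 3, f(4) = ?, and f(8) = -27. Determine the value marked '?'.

The 3 known points determine the degree-2 polynomial uniquely.
Write f(n) = an^2 + bn + c. Substituting each data point gives a linear system:
  a + b + c = 1
  9a + 3b + c = 3
  64a + 8b + c = -27
Solving the system yields a = -1, b = 5, c = -3.
So f(n) = -n^2 + 5n - 3.
Then f(4) = 1.

1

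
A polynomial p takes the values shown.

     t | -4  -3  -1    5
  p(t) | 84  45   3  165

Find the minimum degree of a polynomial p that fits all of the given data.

2

Divided differences on the nodes -4, -3, -1, 5:
  order 0: 84  45  3  165
  order 1: -39  -21  27
  order 2: 6  6
  order 3: 0
The order-2 divided differences are all 6 (nonzero) and every higher order vanishes, so the data lies on a polynomial of degree exactly 2.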